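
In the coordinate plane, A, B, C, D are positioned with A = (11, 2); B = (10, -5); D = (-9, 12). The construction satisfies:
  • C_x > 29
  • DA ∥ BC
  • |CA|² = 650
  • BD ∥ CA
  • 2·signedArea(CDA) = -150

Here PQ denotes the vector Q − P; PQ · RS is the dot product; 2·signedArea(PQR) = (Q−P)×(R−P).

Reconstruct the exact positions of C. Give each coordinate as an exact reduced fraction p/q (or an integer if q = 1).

1. C_x = 30  [BD ∥ CA ∩ DA ∥ BC]
2. C_y = -15  [BD ∥ CA ∩ DA ∥ BC]
   → C = (30, -15)

C = (30, -15)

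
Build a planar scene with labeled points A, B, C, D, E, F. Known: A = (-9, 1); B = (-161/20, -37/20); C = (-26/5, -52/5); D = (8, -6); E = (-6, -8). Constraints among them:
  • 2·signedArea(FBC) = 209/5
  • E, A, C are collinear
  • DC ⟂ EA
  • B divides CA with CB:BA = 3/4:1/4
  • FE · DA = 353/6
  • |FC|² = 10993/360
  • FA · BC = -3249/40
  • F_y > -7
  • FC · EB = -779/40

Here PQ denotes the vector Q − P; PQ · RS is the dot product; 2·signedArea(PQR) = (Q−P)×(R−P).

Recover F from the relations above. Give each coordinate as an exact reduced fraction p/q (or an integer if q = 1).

1. F_x = -7/4  [FE · DA = 353/6 ∩ FC · EB = -779/40]
2. F_y = -73/12  [FE · DA = 353/6 ∩ FC · EB = -779/40]
   → F = (-7/4, -73/12)

F = (-7/4, -73/12)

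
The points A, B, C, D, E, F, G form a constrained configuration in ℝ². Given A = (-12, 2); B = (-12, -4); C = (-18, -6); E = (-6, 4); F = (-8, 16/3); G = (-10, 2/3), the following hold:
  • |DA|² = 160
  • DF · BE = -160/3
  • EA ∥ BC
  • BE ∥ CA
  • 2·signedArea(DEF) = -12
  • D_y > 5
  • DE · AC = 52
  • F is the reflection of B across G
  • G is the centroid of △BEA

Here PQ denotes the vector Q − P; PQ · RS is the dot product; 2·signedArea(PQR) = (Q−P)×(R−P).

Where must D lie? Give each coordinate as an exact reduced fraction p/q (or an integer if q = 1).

1. D_x = 0  [DF · BE = -160/3 ∩ 2·signedArea(DEF) = -12]
2. D_y = 6  [DF · BE = -160/3 ∩ 2·signedArea(DEF) = -12]
   → D = (0, 6)

D = (0, 6)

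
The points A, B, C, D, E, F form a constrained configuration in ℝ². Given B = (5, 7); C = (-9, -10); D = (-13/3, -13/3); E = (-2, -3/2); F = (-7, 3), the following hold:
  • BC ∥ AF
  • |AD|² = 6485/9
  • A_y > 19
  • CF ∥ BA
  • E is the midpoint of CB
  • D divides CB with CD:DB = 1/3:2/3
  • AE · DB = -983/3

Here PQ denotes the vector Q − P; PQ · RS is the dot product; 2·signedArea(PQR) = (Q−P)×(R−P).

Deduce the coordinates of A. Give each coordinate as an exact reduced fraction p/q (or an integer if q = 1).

A = (7, 20)

1. A_x = 7  [BC ∥ AF ∩ CF ∥ BA]
2. A_y = 20  [BC ∥ AF ∩ CF ∥ BA]
   → A = (7, 20)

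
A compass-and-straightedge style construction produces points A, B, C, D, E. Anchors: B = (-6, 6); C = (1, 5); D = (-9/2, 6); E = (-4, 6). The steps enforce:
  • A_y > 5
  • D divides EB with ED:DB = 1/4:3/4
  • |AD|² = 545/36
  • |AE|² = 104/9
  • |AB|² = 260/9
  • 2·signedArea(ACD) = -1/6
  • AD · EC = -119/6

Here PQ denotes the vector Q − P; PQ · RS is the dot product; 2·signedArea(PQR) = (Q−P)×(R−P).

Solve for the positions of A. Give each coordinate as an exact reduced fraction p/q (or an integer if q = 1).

1. A_x = -2/3  [2·signedArea(ACD) = -1/6 ∩ AD · EC = -119/6]
2. A_y = 16/3  [2·signedArea(ACD) = -1/6 ∩ AD · EC = -119/6]
   → A = (-2/3, 16/3)

A = (-2/3, 16/3)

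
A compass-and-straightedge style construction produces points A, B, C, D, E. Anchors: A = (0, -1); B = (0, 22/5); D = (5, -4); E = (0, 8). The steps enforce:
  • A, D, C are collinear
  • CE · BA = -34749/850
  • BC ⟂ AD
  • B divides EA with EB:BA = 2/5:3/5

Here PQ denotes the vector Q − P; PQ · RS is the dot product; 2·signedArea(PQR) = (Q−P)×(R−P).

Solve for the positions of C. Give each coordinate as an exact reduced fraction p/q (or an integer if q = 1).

1. C_x = -81/34  [A, D, C are collinear ∩ BC ⟂ AD]
2. C_y = 73/170  [A, D, C are collinear ∩ BC ⟂ AD]
   → C = (-81/34, 73/170)

C = (-81/34, 73/170)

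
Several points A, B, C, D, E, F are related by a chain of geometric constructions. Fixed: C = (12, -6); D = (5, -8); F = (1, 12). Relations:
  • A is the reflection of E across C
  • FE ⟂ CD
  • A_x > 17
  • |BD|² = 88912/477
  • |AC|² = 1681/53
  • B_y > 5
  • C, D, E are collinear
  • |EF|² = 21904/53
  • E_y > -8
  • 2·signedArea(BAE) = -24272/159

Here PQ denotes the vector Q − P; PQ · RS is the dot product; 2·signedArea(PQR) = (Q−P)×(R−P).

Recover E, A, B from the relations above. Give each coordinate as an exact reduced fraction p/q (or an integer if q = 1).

1. E_x = 349/53  [C, D, E are collinear ∩ FE ⟂ CD]
2. E_y = -400/53  [C, D, E are collinear ∩ FE ⟂ CD]
   → E = (349/53, -400/53)
3. A_x = 923/53  [A is the reflection of E across C]
4. A_y = -236/53  [A is the reflection of E across C]
   → A = (923/53, -236/53)
5. B_x = 455/159  [line 164/53·x + -574/53·y + 8036/159 = 0 ∩ |BD|² = 88912/477]
6. B_y = 872/159  [line 164/53·x + -574/53·y + 8036/159 = 0 ∩ |BD|² = 88912/477]
   → B = (455/159, 872/159)

A = (923/53, -236/53)
B = (455/159, 872/159)
E = (349/53, -400/53)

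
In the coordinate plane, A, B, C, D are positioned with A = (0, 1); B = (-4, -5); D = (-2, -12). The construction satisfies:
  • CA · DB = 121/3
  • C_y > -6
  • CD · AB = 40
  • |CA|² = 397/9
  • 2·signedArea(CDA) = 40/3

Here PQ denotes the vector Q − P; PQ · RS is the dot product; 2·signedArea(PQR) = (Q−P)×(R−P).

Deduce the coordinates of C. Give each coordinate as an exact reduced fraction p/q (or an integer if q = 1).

C = (-2, -16/3)

1. C_x = -2  [2·signedArea(CDA) = 40/3 ∩ CD · AB = 40]
2. C_y = -16/3  [2·signedArea(CDA) = 40/3 ∩ CD · AB = 40]
   → C = (-2, -16/3)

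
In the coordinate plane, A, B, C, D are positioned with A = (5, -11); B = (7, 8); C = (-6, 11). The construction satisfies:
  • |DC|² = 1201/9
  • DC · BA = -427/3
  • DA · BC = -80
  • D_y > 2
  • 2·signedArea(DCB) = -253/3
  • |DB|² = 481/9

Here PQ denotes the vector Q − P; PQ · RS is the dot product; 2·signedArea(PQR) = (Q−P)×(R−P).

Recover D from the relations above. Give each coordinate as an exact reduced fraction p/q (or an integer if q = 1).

D = (2, 8/3)

1. D_x = 2  [DC · BA = -427/3 ∩ DA · BC = -80]
2. D_y = 8/3  [DC · BA = -427/3 ∩ DA · BC = -80]
   → D = (2, 8/3)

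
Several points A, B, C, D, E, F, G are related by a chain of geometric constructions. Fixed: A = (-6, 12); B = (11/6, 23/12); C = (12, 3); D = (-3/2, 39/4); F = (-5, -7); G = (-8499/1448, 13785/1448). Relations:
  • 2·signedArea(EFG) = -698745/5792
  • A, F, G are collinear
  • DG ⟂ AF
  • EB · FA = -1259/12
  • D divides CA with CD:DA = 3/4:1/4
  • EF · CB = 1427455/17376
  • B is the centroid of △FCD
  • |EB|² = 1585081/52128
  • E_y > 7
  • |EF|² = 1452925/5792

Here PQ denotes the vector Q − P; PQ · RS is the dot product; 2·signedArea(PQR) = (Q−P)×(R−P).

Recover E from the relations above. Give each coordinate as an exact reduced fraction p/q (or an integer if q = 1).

E = (2235/1448, 10749/1448)

1. E_x = 2235/1448  [EF · CB = 1427455/17376 ∩ EB · FA = -1259/12]
2. E_y = 10749/1448  [EF · CB = 1427455/17376 ∩ EB · FA = -1259/12]
   → E = (2235/1448, 10749/1448)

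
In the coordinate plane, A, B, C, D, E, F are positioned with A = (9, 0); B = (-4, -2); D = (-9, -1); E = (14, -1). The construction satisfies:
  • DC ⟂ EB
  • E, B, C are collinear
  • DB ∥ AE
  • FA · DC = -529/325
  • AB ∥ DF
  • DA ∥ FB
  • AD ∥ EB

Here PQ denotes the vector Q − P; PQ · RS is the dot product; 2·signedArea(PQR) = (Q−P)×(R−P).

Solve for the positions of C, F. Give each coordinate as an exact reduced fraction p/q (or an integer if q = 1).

C = (-2902/325, -739/325)
F = (-22, -3)

1. C_x = -2902/325  [E, B, C are collinear ∩ DC ⟂ EB]
2. C_y = -739/325  [E, B, C are collinear ∩ DC ⟂ EB]
   → C = (-2902/325, -739/325)
3. F_x = -22  [DA ∥ FB ∩ AB ∥ DF]
4. F_y = -3  [DA ∥ FB ∩ AB ∥ DF]
   → F = (-22, -3)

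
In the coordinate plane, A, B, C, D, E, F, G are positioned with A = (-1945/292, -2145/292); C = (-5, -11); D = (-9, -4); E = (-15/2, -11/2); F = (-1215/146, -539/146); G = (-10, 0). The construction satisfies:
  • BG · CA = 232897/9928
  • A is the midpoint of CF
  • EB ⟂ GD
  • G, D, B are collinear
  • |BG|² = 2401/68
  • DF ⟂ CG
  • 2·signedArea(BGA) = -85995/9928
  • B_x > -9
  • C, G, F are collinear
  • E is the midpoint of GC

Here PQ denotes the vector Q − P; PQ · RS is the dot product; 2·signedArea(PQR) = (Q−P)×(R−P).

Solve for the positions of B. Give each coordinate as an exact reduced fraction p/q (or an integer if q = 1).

1. B_x = -291/34  [G, D, B are collinear ∩ EB ⟂ GD]
2. B_y = -98/17  [G, D, B are collinear ∩ EB ⟂ GD]
   → B = (-291/34, -98/17)

B = (-291/34, -98/17)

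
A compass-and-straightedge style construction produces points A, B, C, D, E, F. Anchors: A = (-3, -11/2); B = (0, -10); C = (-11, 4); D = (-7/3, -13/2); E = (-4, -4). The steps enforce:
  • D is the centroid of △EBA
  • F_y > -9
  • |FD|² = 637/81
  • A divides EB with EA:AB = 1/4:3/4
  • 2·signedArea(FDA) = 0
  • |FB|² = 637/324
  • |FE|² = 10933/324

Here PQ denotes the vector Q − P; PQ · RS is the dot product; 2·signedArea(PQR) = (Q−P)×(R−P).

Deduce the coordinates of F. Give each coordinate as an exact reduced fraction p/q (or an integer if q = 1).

1. F_x = -7/9  [line -1·x + -2/3·y + -20/3 = 0 ∩ |FB|² = 637/324]
2. F_y = -53/6  [line -1·x + -2/3·y + -20/3 = 0 ∩ |FB|² = 637/324]
   → F = (-7/9, -53/6)

F = (-7/9, -53/6)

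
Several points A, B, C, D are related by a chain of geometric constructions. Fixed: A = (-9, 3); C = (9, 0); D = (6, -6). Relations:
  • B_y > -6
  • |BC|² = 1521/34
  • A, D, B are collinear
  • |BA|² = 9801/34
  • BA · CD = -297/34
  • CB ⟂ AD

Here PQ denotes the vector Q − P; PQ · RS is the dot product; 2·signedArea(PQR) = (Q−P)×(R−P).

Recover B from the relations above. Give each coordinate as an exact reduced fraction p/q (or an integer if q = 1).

1. B_x = 189/34  [A, D, B are collinear ∩ CB ⟂ AD]
2. B_y = -195/34  [A, D, B are collinear ∩ CB ⟂ AD]
   → B = (189/34, -195/34)

B = (189/34, -195/34)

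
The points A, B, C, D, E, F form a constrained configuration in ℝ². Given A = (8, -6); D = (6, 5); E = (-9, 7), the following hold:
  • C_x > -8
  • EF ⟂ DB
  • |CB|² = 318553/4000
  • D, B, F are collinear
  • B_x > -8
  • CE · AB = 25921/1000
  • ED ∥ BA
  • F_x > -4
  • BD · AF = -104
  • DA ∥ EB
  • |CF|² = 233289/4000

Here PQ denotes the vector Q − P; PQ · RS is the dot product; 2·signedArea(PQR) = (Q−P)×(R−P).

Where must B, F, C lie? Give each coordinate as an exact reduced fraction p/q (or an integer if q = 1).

B = (-7, -4)
C = (-7551/1000, 4907/1000)
F = (-801/250, -343/250)

1. B_x = -7  [ED ∥ BA ∩ DA ∥ EB]
2. B_y = -4  [ED ∥ BA ∩ DA ∥ EB]
   → B = (-7, -4)
3. F_x = -801/250  [D, B, F are collinear ∩ EF ⟂ DB]
4. F_y = -343/250  [D, B, F are collinear ∩ EF ⟂ DB]
   → F = (-801/250, -343/250)
5. C_x = -7551/1000  [line 15·x + -2·y + 123079/1000 = 0 ∩ |CB|² = 318553/4000]
6. C_y = 4907/1000  [line 15·x + -2·y + 123079/1000 = 0 ∩ |CB|² = 318553/4000]
   → C = (-7551/1000, 4907/1000)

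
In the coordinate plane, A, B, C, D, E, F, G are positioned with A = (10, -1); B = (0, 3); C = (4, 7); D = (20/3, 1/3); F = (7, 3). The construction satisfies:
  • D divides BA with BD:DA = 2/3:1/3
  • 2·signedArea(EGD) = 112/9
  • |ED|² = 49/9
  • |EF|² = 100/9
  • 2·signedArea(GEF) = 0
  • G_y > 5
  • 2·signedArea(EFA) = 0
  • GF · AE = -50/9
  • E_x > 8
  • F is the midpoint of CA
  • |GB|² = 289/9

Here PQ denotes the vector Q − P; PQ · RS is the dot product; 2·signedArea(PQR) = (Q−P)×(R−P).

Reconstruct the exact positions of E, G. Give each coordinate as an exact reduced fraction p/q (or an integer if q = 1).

1. E_x = 9  [line 4·x + 3·y + -37 = 0 ∩ |ED|² = 49/9]
2. E_y = 1/3  [line 4·x + 3·y + -37 = 0 ∩ |ED|² = 49/9]
   → E = (9, 1/3)
3. G_x = 5  [2·signedArea(GEF) = 0 ∩ GF · AE = -50/9]
4. G_y = 17/3  [2·signedArea(GEF) = 0 ∩ GF · AE = -50/9]
   → G = (5, 17/3)

E = (9, 1/3)
G = (5, 17/3)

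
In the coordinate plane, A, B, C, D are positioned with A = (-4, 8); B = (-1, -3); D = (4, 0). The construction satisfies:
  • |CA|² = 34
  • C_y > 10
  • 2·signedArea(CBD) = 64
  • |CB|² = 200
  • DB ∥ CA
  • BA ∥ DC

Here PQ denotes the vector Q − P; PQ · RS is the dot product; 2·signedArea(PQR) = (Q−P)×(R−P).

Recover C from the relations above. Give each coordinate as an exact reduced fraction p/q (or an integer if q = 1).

C = (1, 11)

1. C_x = 1  [DB ∥ CA ∩ BA ∥ DC]
2. C_y = 11  [DB ∥ CA ∩ BA ∥ DC]
   → C = (1, 11)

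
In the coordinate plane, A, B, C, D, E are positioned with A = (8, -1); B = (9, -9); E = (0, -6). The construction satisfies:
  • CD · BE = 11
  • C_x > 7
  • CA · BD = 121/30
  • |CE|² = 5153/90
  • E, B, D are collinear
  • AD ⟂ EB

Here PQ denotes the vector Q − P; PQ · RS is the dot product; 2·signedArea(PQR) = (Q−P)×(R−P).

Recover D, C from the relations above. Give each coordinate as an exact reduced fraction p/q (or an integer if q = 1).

C = (227/30, -179/30)
D = (57/10, -79/10)

1. D_x = 57/10  [E, B, D are collinear ∩ AD ⟂ EB]
2. D_y = -79/10  [E, B, D are collinear ∩ AD ⟂ EB]
   → D = (57/10, -79/10)
3. C_x = 227/30  [line 9·x + -3·y + -86 = 0 ∩ |CE|² = 5153/90]
4. C_y = -179/30  [line 9·x + -3·y + -86 = 0 ∩ |CE|² = 5153/90]
   → C = (227/30, -179/30)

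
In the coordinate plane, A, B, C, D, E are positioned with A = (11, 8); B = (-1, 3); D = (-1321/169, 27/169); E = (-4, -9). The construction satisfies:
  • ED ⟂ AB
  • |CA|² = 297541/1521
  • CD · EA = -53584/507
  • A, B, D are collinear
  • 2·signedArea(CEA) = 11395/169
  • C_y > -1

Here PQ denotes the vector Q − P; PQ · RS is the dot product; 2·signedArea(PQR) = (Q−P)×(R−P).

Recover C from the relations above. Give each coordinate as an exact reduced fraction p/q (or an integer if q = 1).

C = (-46/169, -142/507)

1. C_x = -46/169  [2·signedArea(CEA) = 11395/169 ∩ CD · EA = -53584/507]
2. C_y = -142/507  [2·signedArea(CEA) = 11395/169 ∩ CD · EA = -53584/507]
   → C = (-46/169, -142/507)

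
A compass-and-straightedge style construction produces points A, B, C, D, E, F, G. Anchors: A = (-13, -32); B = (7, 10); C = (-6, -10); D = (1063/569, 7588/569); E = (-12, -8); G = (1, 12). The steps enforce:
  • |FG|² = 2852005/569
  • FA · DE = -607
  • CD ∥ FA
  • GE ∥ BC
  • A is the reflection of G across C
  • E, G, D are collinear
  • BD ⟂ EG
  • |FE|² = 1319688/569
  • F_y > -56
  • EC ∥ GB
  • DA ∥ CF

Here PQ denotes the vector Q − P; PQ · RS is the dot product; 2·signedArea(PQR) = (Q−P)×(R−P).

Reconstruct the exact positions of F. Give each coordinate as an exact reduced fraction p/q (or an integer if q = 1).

F = (-11874/569, -31486/569)

1. F_x = -11874/569  [CD ∥ FA ∩ DA ∥ CF]
2. F_y = -31486/569  [CD ∥ FA ∩ DA ∥ CF]
   → F = (-11874/569, -31486/569)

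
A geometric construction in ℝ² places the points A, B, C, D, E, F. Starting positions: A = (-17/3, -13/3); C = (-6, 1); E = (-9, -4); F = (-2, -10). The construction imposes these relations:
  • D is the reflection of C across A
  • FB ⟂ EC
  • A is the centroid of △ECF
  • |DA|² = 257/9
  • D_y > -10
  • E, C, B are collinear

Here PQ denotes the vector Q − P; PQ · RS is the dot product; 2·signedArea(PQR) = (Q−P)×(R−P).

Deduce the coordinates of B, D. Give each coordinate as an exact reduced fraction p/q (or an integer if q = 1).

B = (-333/34, -181/34)
D = (-16/3, -29/3)

1. B_x = -333/34  [E, C, B are collinear ∩ FB ⟂ EC]
2. B_y = -181/34  [E, C, B are collinear ∩ FB ⟂ EC]
   → B = (-333/34, -181/34)
3. D_x = -16/3  [D is the reflection of C across A]
4. D_y = -29/3  [D is the reflection of C across A]
   → D = (-16/3, -29/3)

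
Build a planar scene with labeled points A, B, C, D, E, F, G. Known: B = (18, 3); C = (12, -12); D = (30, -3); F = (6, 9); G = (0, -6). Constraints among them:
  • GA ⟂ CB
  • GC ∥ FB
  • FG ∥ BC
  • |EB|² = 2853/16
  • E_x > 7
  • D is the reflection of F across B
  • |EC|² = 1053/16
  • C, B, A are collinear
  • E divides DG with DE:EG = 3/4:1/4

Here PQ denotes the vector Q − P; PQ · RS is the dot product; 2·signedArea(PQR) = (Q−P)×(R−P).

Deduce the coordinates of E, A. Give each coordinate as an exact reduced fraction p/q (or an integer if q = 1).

A = (360/29, -318/29)
E = (15/2, -21/4)

1. E_x = 15/2  [E divides DG with DE:EG = 3/4:1/4]
2. E_y = -21/4  [E divides DG with DE:EG = 3/4:1/4]
   → E = (15/2, -21/4)
3. A_x = 360/29  [C, B, A are collinear ∩ GA ⟂ CB]
4. A_y = -318/29  [C, B, A are collinear ∩ GA ⟂ CB]
   → A = (360/29, -318/29)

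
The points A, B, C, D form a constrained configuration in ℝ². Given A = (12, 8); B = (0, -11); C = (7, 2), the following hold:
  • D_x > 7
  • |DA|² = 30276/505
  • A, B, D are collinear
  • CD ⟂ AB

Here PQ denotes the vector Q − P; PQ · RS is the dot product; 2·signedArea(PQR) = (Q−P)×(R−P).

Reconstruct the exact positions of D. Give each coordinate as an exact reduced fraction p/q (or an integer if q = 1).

1. D_x = 3972/505  [A, B, D are collinear ∩ CD ⟂ AB]
2. D_y = 734/505  [A, B, D are collinear ∩ CD ⟂ AB]
   → D = (3972/505, 734/505)

D = (3972/505, 734/505)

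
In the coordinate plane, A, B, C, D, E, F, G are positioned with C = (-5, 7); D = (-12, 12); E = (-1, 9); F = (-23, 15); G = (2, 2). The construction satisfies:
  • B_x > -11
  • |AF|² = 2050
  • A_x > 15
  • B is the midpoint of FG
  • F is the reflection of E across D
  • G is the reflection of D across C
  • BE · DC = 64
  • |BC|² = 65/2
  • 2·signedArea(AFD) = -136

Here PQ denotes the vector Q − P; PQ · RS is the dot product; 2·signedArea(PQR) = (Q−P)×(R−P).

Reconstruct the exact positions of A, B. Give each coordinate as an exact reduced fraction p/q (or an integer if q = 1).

1. A_x = 16  [line 3·x + 11·y + 40 = 0 ∩ |AF|² = 2050]
2. A_y = -8  [line 3·x + 11·y + 40 = 0 ∩ |AF|² = 2050]
   → A = (16, -8)
3. B_x = -21/2  [B is the midpoint of FG]
4. B_y = 17/2  [B is the midpoint of FG]
   → B = (-21/2, 17/2)

A = (16, -8)
B = (-21/2, 17/2)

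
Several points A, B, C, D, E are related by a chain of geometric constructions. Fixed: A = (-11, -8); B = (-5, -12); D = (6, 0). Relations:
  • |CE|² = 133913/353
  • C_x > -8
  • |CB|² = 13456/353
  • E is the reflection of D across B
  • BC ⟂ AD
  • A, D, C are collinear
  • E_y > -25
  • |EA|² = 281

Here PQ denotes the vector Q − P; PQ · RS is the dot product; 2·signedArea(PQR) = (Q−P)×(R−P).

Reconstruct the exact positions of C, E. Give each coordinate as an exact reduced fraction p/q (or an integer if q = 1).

C = (-2693/353, -2264/353)
E = (-16, -24)

1. C_x = -2693/353  [A, D, C are collinear ∩ BC ⟂ AD]
2. C_y = -2264/353  [A, D, C are collinear ∩ BC ⟂ AD]
   → C = (-2693/353, -2264/353)
3. E_x = -16  [E is the reflection of D across B]
4. E_y = -24  [E is the reflection of D across B]
   → E = (-16, -24)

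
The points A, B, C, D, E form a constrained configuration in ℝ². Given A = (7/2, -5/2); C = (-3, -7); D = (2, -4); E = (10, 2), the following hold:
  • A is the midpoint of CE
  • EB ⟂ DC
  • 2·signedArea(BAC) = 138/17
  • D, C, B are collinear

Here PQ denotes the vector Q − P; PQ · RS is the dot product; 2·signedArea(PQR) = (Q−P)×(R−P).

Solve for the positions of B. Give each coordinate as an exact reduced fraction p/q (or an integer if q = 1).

1. B_x = 179/17  [D, C, B are collinear ∩ EB ⟂ DC]
2. B_y = 19/17  [D, C, B are collinear ∩ EB ⟂ DC]
   → B = (179/17, 19/17)

B = (179/17, 19/17)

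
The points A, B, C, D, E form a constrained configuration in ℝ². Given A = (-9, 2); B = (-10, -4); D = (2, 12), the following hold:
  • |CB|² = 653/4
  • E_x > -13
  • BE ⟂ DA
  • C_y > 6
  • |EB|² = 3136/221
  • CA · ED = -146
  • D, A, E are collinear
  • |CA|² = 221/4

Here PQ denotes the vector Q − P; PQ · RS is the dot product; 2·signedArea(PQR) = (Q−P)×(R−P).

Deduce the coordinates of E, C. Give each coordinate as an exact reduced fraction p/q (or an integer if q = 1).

1. E_x = -2770/221  [D, A, E are collinear ∩ BE ⟂ DA]
2. E_y = -268/221  [D, A, E are collinear ∩ BE ⟂ DA]
   → E = (-2770/221, -268/221)
3. C_x = -7/2  [line -3212/221·x + -2920/221·y + 9198/221 = 0 ∩ |CB|² = 653/4]
4. C_y = 7  [line -3212/221·x + -2920/221·y + 9198/221 = 0 ∩ |CB|² = 653/4]
   → C = (-7/2, 7)

C = (-7/2, 7)
E = (-2770/221, -268/221)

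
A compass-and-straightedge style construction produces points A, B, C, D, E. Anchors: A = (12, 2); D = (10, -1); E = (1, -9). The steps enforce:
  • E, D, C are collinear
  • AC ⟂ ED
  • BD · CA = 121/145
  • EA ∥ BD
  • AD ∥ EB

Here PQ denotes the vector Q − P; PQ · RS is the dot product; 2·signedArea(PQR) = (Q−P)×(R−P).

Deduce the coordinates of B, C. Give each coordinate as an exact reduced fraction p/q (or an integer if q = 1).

1. B_x = -1  [EA ∥ BD ∩ AD ∥ EB]
2. B_y = -12  [EA ∥ BD ∩ AD ∥ EB]
   → B = (-1, -12)
3. C_x = 1828/145  [E, D, C are collinear ∩ AC ⟂ ED]
4. C_y = 191/145  [E, D, C are collinear ∩ AC ⟂ ED]
   → C = (1828/145, 191/145)

B = (-1, -12)
C = (1828/145, 191/145)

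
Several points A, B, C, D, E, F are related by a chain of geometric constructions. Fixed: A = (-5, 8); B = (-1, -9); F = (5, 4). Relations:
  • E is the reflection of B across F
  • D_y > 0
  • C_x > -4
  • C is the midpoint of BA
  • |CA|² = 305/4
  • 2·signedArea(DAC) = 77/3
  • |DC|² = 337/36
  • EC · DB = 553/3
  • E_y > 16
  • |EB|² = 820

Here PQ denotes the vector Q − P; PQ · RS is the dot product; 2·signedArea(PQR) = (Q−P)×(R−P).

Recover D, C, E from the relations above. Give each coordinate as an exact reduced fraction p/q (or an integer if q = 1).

C = (-3, -1/2)
D = (-1/3, 1)
E = (11, 17)

1. C_x = -3  [C is the midpoint of BA]
2. C_y = -1/2  [C is the midpoint of BA]
   → C = (-3, -1/2)
3. E_x = 11  [E is the reflection of B across F]
4. E_y = 17  [E is the reflection of B across F]
   → E = (11, 17)
5. D_x = -1/3  [2·signedArea(DAC) = 77/3 ∩ EC · DB = 553/3]
6. D_y = 1  [2·signedArea(DAC) = 77/3 ∩ EC · DB = 553/3]
   → D = (-1/3, 1)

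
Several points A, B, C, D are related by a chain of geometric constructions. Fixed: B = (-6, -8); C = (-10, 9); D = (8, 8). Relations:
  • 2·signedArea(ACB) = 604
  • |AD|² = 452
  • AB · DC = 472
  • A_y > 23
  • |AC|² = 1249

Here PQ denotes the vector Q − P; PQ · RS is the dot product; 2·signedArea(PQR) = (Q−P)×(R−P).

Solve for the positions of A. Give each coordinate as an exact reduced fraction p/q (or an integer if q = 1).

1. A_x = 22  [AB · DC = 472 ∩ 2·signedArea(ACB) = 604]
2. A_y = 24  [AB · DC = 472 ∩ 2·signedArea(ACB) = 604]
   → A = (22, 24)

A = (22, 24)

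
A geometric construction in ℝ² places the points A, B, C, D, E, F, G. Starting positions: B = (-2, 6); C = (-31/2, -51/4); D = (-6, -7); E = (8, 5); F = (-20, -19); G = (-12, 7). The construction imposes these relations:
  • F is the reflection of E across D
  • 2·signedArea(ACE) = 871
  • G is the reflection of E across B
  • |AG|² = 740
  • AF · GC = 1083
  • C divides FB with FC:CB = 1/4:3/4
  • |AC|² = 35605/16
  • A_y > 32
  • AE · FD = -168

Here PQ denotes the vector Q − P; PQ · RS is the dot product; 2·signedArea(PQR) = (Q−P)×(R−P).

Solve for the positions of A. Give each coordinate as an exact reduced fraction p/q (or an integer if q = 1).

1. A_x = -4  [2·signedArea(ACE) = 871 ∩ AF · GC = 1083]
2. A_y = 33  [2·signedArea(ACE) = 871 ∩ AF · GC = 1083]
   → A = (-4, 33)

A = (-4, 33)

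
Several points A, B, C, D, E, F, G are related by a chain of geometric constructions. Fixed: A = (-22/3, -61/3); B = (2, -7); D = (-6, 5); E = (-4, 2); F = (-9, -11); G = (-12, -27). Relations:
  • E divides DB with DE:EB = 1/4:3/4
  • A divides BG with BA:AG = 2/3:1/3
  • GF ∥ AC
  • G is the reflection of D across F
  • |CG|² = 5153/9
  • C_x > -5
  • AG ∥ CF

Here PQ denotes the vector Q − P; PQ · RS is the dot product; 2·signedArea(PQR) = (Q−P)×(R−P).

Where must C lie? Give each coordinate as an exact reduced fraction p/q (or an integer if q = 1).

1. C_x = -13/3  [AG ∥ CF ∩ GF ∥ AC]
2. C_y = -13/3  [AG ∥ CF ∩ GF ∥ AC]
   → C = (-13/3, -13/3)

C = (-13/3, -13/3)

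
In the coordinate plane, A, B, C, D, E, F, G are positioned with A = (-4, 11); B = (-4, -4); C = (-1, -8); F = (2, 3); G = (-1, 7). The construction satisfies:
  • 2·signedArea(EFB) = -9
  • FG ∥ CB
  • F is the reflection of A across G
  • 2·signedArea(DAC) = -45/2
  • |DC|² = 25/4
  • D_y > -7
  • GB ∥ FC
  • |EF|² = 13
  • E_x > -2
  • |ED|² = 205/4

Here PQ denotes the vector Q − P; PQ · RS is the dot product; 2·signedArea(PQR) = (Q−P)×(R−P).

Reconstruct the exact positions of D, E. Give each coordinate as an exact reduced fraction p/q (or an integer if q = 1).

1. D_x = -5/2  [line 19·x + 3·y + 131/2 = 0 ∩ |DC|² = 25/4]
2. D_y = -6  [line 19·x + 3·y + 131/2 = 0 ∩ |DC|² = 25/4]
   → D = (-5/2, -6)
3. E_x = -1  [line 7·x + -6·y + 13 = 0 ∩ |ED|² = 205/4]
4. E_y = 1  [line 7·x + -6·y + 13 = 0 ∩ |ED|² = 205/4]
   → E = (-1, 1)

D = (-5/2, -6)
E = (-1, 1)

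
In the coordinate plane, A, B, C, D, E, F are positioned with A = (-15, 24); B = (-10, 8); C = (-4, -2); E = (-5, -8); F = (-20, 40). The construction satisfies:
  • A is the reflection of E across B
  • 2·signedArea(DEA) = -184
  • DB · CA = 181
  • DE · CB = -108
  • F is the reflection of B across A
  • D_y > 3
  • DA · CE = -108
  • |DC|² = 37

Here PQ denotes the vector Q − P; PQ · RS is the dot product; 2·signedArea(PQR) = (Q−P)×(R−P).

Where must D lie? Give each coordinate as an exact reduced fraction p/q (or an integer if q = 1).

1. D_x = -3  [2·signedArea(DEA) = -184 ∩ DA · CE = -108]
2. D_y = 4  [2·signedArea(DEA) = -184 ∩ DA · CE = -108]
   → D = (-3, 4)

D = (-3, 4)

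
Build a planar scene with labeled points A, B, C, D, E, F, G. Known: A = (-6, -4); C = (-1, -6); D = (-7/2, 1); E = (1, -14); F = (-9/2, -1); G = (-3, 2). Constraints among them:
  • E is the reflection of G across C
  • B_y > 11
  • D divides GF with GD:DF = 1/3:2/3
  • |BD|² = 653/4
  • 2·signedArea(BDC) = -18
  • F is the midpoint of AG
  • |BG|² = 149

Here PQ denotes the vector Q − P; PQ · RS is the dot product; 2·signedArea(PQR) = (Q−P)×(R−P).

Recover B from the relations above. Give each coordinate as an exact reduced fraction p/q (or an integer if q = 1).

1. B_x = -10  [line 7·x + 5/2·y + 40 = 0 ∩ |BG|² = 149]
2. B_y = 12  [line 7·x + 5/2·y + 40 = 0 ∩ |BG|² = 149]
   → B = (-10, 12)

B = (-10, 12)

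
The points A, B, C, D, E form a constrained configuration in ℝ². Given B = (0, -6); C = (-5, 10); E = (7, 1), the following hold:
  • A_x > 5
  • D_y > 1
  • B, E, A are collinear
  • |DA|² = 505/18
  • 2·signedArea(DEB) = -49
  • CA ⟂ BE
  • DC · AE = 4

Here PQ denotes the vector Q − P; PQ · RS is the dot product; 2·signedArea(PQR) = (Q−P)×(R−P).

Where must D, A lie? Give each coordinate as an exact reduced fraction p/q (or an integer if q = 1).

1. A_x = 11/2  [B, E, A are collinear ∩ CA ⟂ BE]
2. A_y = -1/2  [B, E, A are collinear ∩ CA ⟂ BE]
   → A = (11/2, -1/2)
3. D_x = 2/3  [2·signedArea(DEB) = -49 ∩ DC · AE = 4]
4. D_y = 5/3  [2·signedArea(DEB) = -49 ∩ DC · AE = 4]
   → D = (2/3, 5/3)

A = (11/2, -1/2)
D = (2/3, 5/3)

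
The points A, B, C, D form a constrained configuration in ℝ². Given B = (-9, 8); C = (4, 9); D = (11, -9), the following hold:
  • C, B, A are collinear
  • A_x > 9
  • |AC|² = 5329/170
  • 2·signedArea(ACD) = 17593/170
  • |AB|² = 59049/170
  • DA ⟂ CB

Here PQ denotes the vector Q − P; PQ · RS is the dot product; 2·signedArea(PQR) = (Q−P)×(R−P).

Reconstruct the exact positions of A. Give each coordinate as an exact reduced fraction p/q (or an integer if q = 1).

A = (1629/170, 1603/170)

1. A_x = 1629/170  [C, B, A are collinear ∩ DA ⟂ CB]
2. A_y = 1603/170  [C, B, A are collinear ∩ DA ⟂ CB]
   → A = (1629/170, 1603/170)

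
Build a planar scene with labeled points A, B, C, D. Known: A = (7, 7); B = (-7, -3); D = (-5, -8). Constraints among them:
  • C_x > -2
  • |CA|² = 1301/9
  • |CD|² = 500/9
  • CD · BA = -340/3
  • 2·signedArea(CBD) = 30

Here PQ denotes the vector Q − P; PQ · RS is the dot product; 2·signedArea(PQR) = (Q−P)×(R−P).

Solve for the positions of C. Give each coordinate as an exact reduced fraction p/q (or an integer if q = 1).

C = (-5/3, -4/3)

1. C_x = -5/3  [2·signedArea(CBD) = 30 ∩ CD · BA = -340/3]
2. C_y = -4/3  [2·signedArea(CBD) = 30 ∩ CD · BA = -340/3]
   → C = (-5/3, -4/3)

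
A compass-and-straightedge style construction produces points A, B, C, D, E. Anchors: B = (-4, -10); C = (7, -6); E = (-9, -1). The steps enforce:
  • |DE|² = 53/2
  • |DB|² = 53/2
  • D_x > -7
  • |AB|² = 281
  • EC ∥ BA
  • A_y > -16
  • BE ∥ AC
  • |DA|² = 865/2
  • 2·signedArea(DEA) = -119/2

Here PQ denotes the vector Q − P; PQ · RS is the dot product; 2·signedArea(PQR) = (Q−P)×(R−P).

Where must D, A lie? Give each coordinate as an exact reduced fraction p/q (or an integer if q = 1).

1. A_x = 12  [BE ∥ AC ∩ EC ∥ BA]
2. A_y = -15  [BE ∥ AC ∩ EC ∥ BA]
   → A = (12, -15)
3. D_x = -13/2  [line 14·x + 21·y + 413/2 = 0 ∩ |DE|² = 53/2]
4. D_y = -11/2  [line 14·x + 21·y + 413/2 = 0 ∩ |DE|² = 53/2]
   → D = (-13/2, -11/2)

A = (12, -15)
D = (-13/2, -11/2)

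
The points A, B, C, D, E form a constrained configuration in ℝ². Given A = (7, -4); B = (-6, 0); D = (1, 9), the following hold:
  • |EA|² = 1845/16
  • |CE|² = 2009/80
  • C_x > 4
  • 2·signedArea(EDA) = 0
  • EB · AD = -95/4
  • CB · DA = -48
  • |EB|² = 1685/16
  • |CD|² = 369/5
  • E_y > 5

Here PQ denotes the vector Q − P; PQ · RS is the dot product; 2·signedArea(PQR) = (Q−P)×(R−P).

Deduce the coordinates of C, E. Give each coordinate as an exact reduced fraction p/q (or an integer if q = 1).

C = (23/5, 6/5)
E = (5/2, 23/4)

1. C_x = 23/5  [line -6·x + 13·y + 12 = 0 ∩ |CD|² = 369/5]
2. C_y = 6/5  [line -6·x + 13·y + 12 = 0 ∩ |CD|² = 369/5]
   → C = (23/5, 6/5)
3. E_x = 5/2  [2·signedArea(EDA) = 0 ∩ EB · AD = -95/4]
4. E_y = 23/4  [2·signedArea(EDA) = 0 ∩ EB · AD = -95/4]
   → E = (5/2, 23/4)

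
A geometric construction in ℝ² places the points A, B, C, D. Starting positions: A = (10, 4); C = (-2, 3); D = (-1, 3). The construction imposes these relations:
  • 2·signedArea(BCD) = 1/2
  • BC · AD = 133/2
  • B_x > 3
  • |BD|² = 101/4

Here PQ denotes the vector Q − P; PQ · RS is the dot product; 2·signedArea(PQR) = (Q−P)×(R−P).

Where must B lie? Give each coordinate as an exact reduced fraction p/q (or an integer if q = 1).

B = (4, 7/2)

1. B_x = 4  [BC · AD = 133/2 ∩ 2·signedArea(BCD) = 1/2]
2. B_y = 7/2  [BC · AD = 133/2 ∩ 2·signedArea(BCD) = 1/2]
   → B = (4, 7/2)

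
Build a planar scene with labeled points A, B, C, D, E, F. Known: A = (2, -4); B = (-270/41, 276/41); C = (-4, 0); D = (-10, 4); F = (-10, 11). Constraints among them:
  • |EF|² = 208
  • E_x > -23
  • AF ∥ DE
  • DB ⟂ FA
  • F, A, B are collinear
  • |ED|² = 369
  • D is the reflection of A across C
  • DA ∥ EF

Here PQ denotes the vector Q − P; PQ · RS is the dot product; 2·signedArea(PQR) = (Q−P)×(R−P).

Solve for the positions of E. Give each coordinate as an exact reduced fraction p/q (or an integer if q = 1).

E = (-22, 19)

1. E_x = -22  [DA ∥ EF ∩ AF ∥ DE]
2. E_y = 19  [DA ∥ EF ∩ AF ∥ DE]
   → E = (-22, 19)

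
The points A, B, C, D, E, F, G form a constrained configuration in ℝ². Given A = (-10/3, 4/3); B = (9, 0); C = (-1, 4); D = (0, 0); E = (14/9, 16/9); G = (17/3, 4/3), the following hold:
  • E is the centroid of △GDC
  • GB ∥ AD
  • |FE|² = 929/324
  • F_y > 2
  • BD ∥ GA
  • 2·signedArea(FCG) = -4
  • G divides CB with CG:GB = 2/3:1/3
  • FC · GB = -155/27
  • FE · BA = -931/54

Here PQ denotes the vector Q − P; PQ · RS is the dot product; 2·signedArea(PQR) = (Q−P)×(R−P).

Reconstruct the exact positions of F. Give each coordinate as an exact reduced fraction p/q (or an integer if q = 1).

F = (5/18, 26/9)

1. F_x = 5/18  [FC · GB = -155/27 ∩ 2·signedArea(FCG) = -4]
2. F_y = 26/9  [FC · GB = -155/27 ∩ 2·signedArea(FCG) = -4]
   → F = (5/18, 26/9)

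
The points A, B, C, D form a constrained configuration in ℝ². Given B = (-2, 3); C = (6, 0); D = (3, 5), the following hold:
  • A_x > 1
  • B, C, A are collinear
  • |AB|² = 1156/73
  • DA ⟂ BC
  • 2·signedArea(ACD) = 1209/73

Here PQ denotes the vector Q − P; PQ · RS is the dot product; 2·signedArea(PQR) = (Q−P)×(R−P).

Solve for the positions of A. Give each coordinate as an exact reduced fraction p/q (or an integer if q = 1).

A = (126/73, 117/73)

1. A_x = 126/73  [B, C, A are collinear ∩ DA ⟂ BC]
2. A_y = 117/73  [B, C, A are collinear ∩ DA ⟂ BC]
   → A = (126/73, 117/73)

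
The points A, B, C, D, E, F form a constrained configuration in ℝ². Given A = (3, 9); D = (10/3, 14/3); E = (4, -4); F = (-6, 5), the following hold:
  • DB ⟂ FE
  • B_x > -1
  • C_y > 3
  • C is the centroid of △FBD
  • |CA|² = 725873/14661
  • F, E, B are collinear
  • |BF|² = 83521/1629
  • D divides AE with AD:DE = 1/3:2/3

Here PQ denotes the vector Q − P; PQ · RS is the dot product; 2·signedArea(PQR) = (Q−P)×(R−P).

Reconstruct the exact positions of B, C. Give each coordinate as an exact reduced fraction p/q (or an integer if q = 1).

B = (-368/543, 38/181)
C = (-1816/1629, 5363/1629)

1. B_x = -368/543  [F, E, B are collinear ∩ DB ⟂ FE]
2. B_y = 38/181  [F, E, B are collinear ∩ DB ⟂ FE]
   → B = (-368/543, 38/181)
3. C_x = -1816/1629  [C is the centroid of △FBD]
4. C_y = 5363/1629  [C is the centroid of △FBD]
   → C = (-1816/1629, 5363/1629)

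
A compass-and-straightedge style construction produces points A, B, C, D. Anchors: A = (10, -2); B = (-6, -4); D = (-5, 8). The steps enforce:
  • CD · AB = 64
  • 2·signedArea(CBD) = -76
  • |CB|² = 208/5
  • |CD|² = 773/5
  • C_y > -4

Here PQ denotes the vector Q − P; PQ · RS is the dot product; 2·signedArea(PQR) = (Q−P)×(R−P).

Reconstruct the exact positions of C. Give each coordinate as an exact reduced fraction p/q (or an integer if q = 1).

1. C_x = 2/5  [CD · AB = 64 ∩ 2·signedArea(CBD) = -76]
2. C_y = -16/5  [CD · AB = 64 ∩ 2·signedArea(CBD) = -76]
   → C = (2/5, -16/5)

C = (2/5, -16/5)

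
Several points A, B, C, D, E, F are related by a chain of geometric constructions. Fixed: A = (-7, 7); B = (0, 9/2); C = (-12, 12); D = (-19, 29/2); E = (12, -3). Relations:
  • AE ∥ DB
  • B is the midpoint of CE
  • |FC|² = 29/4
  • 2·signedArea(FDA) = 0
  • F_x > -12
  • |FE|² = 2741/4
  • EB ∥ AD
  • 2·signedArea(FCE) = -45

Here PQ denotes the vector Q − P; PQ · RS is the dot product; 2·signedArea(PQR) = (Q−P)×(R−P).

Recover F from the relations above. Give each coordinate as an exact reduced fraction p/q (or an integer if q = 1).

1. F_x = -11  [line 15/2·x + 12·y + -63/2 = 0 ∩ |FC|² = 29/4]
2. F_y = 19/2  [line 15/2·x + 12·y + -63/2 = 0 ∩ |FC|² = 29/4]
   → F = (-11, 19/2)

F = (-11, 19/2)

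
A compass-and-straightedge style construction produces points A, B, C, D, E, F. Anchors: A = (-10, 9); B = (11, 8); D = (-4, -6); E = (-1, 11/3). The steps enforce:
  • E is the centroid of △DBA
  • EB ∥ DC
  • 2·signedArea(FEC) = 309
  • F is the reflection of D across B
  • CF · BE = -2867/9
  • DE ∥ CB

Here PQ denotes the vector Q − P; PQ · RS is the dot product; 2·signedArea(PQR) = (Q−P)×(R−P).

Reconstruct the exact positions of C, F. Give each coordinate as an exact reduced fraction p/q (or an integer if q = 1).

1. C_x = 8  [DE ∥ CB ∩ EB ∥ DC]
2. C_y = -5/3  [DE ∥ CB ∩ EB ∥ DC]
   → C = (8, -5/3)
3. F_x = 26  [F is the reflection of D across B]
4. F_y = 22  [F is the reflection of D across B]
   → F = (26, 22)

C = (8, -5/3)
F = (26, 22)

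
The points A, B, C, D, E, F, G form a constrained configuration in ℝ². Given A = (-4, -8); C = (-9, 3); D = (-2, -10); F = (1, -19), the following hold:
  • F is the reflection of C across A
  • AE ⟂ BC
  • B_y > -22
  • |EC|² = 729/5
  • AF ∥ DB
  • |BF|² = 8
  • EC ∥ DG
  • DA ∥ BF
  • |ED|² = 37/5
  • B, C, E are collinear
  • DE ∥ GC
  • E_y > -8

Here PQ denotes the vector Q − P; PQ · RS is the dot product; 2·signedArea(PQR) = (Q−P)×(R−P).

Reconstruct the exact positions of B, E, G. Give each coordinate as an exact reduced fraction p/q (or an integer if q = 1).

1. B_x = 3  [DA ∥ BF ∩ AF ∥ DB]
2. B_y = -21  [DA ∥ BF ∩ AF ∥ DB]
   → B = (3, -21)
3. E_x = -18/5  [B, C, E are collinear ∩ AE ⟂ BC]
4. E_y = -39/5  [B, C, E are collinear ∩ AE ⟂ BC]
   → E = (-18/5, -39/5)
5. G_x = -37/5  [DE ∥ GC ∩ EC ∥ DG]
6. G_y = 4/5  [DE ∥ GC ∩ EC ∥ DG]
   → G = (-37/5, 4/5)

B = (3, -21)
E = (-18/5, -39/5)
G = (-37/5, 4/5)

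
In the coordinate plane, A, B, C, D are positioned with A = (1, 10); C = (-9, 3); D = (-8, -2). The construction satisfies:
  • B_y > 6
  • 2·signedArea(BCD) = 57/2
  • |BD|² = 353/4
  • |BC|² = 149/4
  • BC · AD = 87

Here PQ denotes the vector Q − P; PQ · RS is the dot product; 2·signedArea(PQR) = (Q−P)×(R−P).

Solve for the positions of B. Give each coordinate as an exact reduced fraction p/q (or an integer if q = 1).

B = (-4, 13/2)

1. B_x = -4  [BC · AD = 87 ∩ 2·signedArea(BCD) = 57/2]
2. B_y = 13/2  [BC · AD = 87 ∩ 2·signedArea(BCD) = 57/2]
   → B = (-4, 13/2)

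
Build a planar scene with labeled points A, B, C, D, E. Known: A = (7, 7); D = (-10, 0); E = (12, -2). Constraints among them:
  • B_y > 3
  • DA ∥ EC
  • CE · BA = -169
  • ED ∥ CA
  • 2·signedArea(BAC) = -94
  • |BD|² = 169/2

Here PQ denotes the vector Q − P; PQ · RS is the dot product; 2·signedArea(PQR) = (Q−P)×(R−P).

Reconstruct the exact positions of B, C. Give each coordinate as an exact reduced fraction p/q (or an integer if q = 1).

1. C_x = 29  [ED ∥ CA ∩ DA ∥ EC]
2. C_y = 5  [ED ∥ CA ∩ DA ∥ EC]
   → C = (29, 5)
3. B_x = -3/2  [2·signedArea(BAC) = -94 ∩ CE · BA = -169]
4. B_y = 7/2  [2·signedArea(BAC) = -94 ∩ CE · BA = -169]
   → B = (-3/2, 7/2)

B = (-3/2, 7/2)
C = (29, 5)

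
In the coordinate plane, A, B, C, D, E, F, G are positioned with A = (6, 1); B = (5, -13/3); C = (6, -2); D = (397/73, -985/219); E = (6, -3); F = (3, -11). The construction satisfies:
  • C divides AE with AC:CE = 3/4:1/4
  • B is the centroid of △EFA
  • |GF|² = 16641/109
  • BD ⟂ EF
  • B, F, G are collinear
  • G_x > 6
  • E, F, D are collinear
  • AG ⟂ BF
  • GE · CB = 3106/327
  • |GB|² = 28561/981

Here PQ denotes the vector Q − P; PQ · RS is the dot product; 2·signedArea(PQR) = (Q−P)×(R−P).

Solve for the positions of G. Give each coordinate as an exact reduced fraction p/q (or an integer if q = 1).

1. G_x = 714/109  [B, F, G are collinear ∩ AG ⟂ BF]
2. G_y = 91/109  [B, F, G are collinear ∩ AG ⟂ BF]
   → G = (714/109, 91/109)

G = (714/109, 91/109)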